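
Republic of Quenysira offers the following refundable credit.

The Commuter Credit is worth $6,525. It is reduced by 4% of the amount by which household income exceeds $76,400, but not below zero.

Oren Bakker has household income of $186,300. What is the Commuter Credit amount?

$2,129

Commuter Credit: 4% of the $109,900 excess over $76,400 is $4,396; credit = $6,525 − $4,396 = $2,129.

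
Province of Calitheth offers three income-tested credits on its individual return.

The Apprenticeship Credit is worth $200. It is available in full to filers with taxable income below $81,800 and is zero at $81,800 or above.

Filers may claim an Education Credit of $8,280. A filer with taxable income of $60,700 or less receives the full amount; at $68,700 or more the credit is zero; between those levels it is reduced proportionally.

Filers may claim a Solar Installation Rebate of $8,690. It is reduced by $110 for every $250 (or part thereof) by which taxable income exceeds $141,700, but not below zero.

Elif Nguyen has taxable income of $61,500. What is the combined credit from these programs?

Apprenticeship Credit: $61,500 is below the $81,800 cutoff, so the full $200 applies.
Education Credit: $61,500 is $800 into a $8,000 phase-out range, leaving 7,200/8,000 of the credit: $8,280 × 7,200/8,000 = $7,452.
Solar Installation Rebate: $61,500 is at or below the $141,700 threshold, so the full $8,690 applies.
Total: $200 + $7,452 + $8,690 = $16,342.

$16,342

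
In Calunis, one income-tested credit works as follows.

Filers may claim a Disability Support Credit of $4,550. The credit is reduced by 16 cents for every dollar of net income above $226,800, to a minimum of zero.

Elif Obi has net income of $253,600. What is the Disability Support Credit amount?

Disability Support Credit: 16% of the $26,800 excess over $226,800 is $4,288; credit = $4,550 − $4,288 = $262.

$262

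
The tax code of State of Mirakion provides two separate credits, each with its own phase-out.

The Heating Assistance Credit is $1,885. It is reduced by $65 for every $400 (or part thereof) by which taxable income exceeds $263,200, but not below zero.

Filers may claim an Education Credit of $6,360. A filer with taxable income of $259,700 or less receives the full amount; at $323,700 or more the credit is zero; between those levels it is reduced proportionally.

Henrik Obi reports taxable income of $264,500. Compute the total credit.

$7,508

Heating Assistance Credit: income exceeds $263,200 by $1,300, which is 4 full-or-partial $400 increments; reduction = 4 × $65 = $260, leaving $1,625.
Education Credit: $264,500 is $4,800 into a $64,000 phase-out range, leaving 59,200/64,000 of the credit: $6,360 × 59,200/64,000 = $5,883.
Total: $1,625 + $5,883 = $7,508.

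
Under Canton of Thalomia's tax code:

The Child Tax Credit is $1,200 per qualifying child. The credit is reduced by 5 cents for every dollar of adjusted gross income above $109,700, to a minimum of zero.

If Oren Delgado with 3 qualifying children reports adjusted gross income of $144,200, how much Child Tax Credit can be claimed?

$1,875

Child Tax Credit: base = 3 × $1,200 = $3,600. 5% of the $34,500 excess over $109,700 is $1,725; credit = $3,600 − $1,725 = $1,875.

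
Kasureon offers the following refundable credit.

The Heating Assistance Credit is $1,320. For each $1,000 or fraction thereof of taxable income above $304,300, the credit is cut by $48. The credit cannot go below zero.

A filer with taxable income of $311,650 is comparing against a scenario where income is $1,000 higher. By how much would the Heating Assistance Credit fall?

At $311,650 — income exceeds $304,300 by $7,350, which is 8 full-or-partial $1,000 increments; reduction = 8 × $48 = $384, leaving $936.
At $312,650 — income exceeds $304,300 by $8,350, which is 9 full-or-partial $1,000 increments; reduction = 9 × $48 = $432, leaving $888.
Lost: $936 − $888 = $48.

$48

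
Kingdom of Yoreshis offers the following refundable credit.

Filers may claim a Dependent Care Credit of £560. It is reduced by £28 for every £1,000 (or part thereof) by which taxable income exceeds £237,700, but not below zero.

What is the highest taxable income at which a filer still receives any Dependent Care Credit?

£256,700

After 19 increments the reduction is 19 × £28 = £532, leaving £28; one more increment wipes it out. Increment 19 ends at excess 19 × £1,000 = £19,000, so the highest qualifying income is £237,700 + £19,000 = £256,700.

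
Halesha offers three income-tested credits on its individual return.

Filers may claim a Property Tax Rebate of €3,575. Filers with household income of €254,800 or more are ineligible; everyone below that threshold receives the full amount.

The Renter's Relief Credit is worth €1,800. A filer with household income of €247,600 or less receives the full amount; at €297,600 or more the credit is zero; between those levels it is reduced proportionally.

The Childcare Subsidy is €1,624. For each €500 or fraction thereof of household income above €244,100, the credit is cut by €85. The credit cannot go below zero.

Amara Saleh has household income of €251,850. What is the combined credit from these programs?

€5,486

Property Tax Rebate: €251,850 is below the €254,800 cutoff, so the full €3,575 applies.
Renter's Relief Credit: €251,850 is €4,250 into a €50,000 phase-out range, leaving 45,750/50,000 of the credit: €1,800 × 45,750/50,000 = €1,647.
Childcare Subsidy: income exceeds €244,100 by €7,750, which is 16 full-or-partial €500 increments; reduction = 16 × €85 = €1,360, leaving €264.
Total: €3,575 + €1,647 + €264 = €5,486.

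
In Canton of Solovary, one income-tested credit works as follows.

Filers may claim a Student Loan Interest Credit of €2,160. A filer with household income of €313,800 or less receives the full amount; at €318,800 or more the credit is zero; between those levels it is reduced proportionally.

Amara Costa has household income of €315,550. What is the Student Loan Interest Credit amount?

€1,404

Student Loan Interest Credit: €315,550 is €1,750 into a €5,000 phase-out range, leaving 3,250/5,000 of the credit: €2,160 × 3,250/5,000 = €1,404.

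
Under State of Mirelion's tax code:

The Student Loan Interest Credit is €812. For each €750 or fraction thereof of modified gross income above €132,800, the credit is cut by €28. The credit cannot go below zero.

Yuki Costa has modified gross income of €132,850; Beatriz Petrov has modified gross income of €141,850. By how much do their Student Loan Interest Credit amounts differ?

€336

Yuki (€132,850): Student Loan Interest Credit: income exceeds €132,800 by €50, which is 1 full-or-partial €750 increment; reduction = 1 × €28 = €28, leaving €784.
Beatriz (€141,850): Student Loan Interest Credit: income exceeds €132,800 by €9,050, which is 13 full-or-partial €750 increments; reduction = 13 × €28 = €364, leaving €448.
Difference: |€784 − €448| = €336.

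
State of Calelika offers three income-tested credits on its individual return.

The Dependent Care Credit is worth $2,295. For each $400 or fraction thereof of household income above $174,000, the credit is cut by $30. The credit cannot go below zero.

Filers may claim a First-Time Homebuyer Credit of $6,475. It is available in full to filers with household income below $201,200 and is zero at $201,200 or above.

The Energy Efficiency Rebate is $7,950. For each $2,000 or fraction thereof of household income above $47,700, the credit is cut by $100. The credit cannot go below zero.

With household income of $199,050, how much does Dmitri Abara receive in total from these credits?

$7,230

Dependent Care Credit: income exceeds $174,000 by $25,050, which is 63 full-or-partial $400 increments; reduction = 63 × $30 = $1,890, leaving $405.
First-Time Homebuyer Credit: $199,050 is below the $201,200 cutoff, so the full $6,475 applies.
Energy Efficiency Rebate: income exceeds $47,700 by $151,350, which is 76 full-or-partial $2,000 increments; reduction = 76 × $100 = $7,600, leaving $350.
Total: $405 + $6,475 + $350 = $7,230.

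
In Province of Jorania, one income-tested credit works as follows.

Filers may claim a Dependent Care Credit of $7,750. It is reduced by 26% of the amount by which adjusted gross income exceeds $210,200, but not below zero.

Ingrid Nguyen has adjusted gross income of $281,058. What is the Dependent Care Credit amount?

Dependent Care Credit: 26% of the $70,858 excess over $210,200 is $18,423.08 ≥ base, so the credit is $0.

$0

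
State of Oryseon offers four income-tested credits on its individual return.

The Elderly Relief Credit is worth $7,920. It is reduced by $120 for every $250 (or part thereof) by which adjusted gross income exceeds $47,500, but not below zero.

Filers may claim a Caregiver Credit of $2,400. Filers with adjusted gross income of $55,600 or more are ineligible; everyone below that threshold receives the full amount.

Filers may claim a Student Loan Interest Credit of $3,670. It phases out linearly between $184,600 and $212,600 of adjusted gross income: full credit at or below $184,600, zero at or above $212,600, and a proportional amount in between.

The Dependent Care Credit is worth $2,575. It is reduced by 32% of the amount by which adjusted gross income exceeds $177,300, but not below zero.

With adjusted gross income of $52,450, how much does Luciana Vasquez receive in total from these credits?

$14,165

Elderly Relief Credit: income exceeds $47,500 by $4,950, which is 20 full-or-partial $250 increments; reduction = 20 × $120 = $2,400, leaving $5,520.
Caregiver Credit: $52,450 is below the $55,600 cutoff, so the full $2,400 applies.
Student Loan Interest Credit: $52,450 is at or below the $184,600 threshold, so the full $3,670 applies.
Dependent Care Credit: $52,450 is at or below the $177,300 threshold, so the full $2,575 applies.
Total: $5,520 + $2,400 + $3,670 + $2,575 = $14,165.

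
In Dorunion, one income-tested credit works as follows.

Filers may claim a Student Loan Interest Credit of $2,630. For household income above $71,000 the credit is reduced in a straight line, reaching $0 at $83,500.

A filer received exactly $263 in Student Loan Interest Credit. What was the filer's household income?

$263 is 263/2,630 of the full $2,630, so 2,367/2,630 of the $12,500 range has been used: income = $71,000 + $12,500 × 2,367/2,630 = $82,250.

$82,250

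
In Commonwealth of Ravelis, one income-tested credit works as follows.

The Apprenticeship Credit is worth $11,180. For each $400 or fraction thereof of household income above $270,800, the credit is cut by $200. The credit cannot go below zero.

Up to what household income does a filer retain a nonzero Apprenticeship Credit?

After 55 increments the reduction is 55 × $200 = $11,000, leaving $180; one more increment wipes it out. Increment 55 ends at excess 55 × $400 = $22,000, so the highest qualifying income is $270,800 + $22,000 = $292,800.

$292,800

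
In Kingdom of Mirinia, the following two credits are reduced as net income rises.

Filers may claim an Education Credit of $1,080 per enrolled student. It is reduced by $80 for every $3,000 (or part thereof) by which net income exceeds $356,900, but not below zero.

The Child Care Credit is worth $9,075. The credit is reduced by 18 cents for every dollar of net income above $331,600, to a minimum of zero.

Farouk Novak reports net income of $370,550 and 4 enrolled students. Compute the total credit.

Education Credit: base = 4 × $1,080 = $4,320. income exceeds $356,900 by $13,650, which is 5 full-or-partial $3,000 increments; reduction = 5 × $80 = $400, leaving $3,920.
Child Care Credit: 18% of the $38,950 excess over $331,600 is $7,011; credit = $9,075 − $7,011 = $2,064.
Total: $3,920 + $2,064 = $5,984.

$5,984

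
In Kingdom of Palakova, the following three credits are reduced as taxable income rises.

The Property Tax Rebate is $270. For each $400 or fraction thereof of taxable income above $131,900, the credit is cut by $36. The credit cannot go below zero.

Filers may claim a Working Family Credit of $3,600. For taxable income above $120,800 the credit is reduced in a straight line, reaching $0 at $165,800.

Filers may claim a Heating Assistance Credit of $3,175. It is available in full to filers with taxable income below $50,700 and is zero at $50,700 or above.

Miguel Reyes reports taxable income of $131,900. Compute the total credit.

Property Tax Rebate: $131,900 is at or below the $131,900 threshold, so the full $270 applies.
Working Family Credit: $131,900 is $11,100 into a $45,000 phase-out range, leaving 33,900/45,000 of the credit: $3,600 × 33,900/45,000 = $2,712.
Heating Assistance Credit: $131,900 meets or exceeds the $50,700 cutoff, so the credit is $0.
Total: $270 + $2,712 + $0 = $2,982.

$2,982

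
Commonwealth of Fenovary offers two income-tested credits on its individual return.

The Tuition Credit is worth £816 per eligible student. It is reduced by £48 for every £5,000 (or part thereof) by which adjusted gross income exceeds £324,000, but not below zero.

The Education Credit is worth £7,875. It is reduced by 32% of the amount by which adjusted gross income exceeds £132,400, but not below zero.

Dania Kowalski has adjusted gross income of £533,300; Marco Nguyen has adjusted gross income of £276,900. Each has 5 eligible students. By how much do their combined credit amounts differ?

£2,016

Dania (£533,300): Tuition Credit: base = 5 × £816 = £4,080. income exceeds £324,000 by £209,300, which is 42 full-or-partial £5,000 increments; reduction = 42 × £48 = £2,016, leaving £2,064. Education Credit: 32% of the £400,900 excess over £132,400 is £128,288 ≥ base, so the credit is £0. total £2,064 + £0 = £2,064
Marco (£276,900): Tuition Credit: base = 5 × £816 = £4,080. £276,900 is at or below the £324,000 threshold, so the full £4,080 applies. Education Credit: 32% of the £144,500 excess over £132,400 is £46,240 ≥ base, so the credit is £0. total £4,080 + £0 = £4,080
Difference: |£2,064 − £4,080| = £2,016.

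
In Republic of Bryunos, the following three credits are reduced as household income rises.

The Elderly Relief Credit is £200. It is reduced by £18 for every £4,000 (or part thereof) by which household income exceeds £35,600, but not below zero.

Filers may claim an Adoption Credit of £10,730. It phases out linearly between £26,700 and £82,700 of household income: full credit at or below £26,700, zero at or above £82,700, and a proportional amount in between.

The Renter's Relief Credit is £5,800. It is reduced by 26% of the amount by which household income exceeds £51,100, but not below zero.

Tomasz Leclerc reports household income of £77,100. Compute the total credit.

Elderly Relief Credit: income exceeds £35,600 by £41,500, which is 11 full-or-partial £4,000 increments; reduction = 11 × £18 = £198, leaving £2.
Adoption Credit: £77,100 is £50,400 into a £56,000 phase-out range, leaving 5,600/56,000 of the credit: £10,730 × 5,600/56,000 = £1,073.
Renter's Relief Credit: 26% of the £26,000 excess over £51,100 is £6,760 ≥ base, so the credit is £0.
Total: £2 + £1,073 + £0 = £1,075.

£1,075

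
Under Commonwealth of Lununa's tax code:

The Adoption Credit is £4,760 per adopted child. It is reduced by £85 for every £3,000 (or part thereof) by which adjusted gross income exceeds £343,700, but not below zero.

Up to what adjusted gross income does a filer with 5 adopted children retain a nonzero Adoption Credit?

Full credit = 5 × £4,760 = £23,800.
After 279 increments the reduction is 279 × £85 = £23,715, leaving £85; one more increment wipes it out. Increment 279 ends at excess 279 × £3,000 = £837,000, so the highest qualifying income is £343,700 + £837,000 = £1,180,700.

£1,180,700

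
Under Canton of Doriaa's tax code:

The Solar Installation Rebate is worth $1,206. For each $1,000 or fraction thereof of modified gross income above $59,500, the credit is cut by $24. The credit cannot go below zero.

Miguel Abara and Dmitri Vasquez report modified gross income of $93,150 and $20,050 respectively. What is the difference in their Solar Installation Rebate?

Miguel ($93,150): Solar Installation Rebate: income exceeds $59,500 by $33,650, which is 34 full-or-partial $1,000 increments; reduction = 34 × $24 = $816, leaving $390.
Dmitri ($20,050): Solar Installation Rebate: $20,050 is at or below the $59,500 threshold, so the full $1,206 applies.
Difference: |$390 − $1,206| = $816.

$816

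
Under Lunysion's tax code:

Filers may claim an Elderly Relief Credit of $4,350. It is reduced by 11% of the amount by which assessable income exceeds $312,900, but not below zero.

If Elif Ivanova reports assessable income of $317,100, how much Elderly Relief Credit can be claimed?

$3,888

Elderly Relief Credit: 11% of the $4,200 excess over $312,900 is $462; credit = $4,350 − $462 = $3,888.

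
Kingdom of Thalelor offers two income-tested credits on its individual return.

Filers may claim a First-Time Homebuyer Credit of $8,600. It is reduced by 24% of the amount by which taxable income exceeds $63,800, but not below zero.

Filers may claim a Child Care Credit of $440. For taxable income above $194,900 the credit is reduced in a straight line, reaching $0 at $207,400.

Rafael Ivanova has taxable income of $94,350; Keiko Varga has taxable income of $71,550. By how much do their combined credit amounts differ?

$5,472

Rafael ($94,350): First-Time Homebuyer Credit: 24% of the $30,550 excess over $63,800 is $7,332; credit = $8,600 − $7,332 = $1,268. Child Care Credit: $94,350 is at or below the $194,900 threshold, so the full $440 applies. total $1,268 + $440 = $1,708
Keiko ($71,550): First-Time Homebuyer Credit: 24% of the $7,750 excess over $63,800 is $1,860; credit = $8,600 − $1,860 = $6,740. Child Care Credit: $71,550 is at or below the $194,900 threshold, so the full $440 applies. total $6,740 + $440 = $7,180
Difference: |$1,708 − $7,180| = $5,472.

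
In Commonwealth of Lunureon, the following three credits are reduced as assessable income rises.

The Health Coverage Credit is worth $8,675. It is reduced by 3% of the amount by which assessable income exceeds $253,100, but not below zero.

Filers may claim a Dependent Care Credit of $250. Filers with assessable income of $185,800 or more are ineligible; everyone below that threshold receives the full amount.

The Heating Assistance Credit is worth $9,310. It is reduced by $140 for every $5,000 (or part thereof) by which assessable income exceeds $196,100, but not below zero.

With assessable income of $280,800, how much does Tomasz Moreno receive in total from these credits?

$14,774

Health Coverage Credit: 3% of the $27,700 excess over $253,100 is $831; credit = $8,675 − $831 = $7,844.
Dependent Care Credit: $280,800 meets or exceeds the $185,800 cutoff, so the credit is $0.
Heating Assistance Credit: income exceeds $196,100 by $84,700, which is 17 full-or-partial $5,000 increments; reduction = 17 × $140 = $2,380, leaving $6,930.
Total: $7,844 + $0 + $6,930 = $14,774.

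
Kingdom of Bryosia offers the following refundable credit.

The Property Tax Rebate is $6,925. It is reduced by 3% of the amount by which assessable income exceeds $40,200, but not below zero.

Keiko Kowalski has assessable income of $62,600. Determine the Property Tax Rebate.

Property Tax Rebate: 3% of the $22,400 excess over $40,200 is $672; credit = $6,925 − $672 = $6,253.

$6,253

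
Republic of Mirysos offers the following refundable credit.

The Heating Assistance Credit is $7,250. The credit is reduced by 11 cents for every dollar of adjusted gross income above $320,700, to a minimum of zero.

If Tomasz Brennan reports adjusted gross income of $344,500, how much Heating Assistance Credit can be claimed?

Heating Assistance Credit: 11% of the $23,800 excess over $320,700 is $2,618; credit = $7,250 − $2,618 = $4,632.

$4,632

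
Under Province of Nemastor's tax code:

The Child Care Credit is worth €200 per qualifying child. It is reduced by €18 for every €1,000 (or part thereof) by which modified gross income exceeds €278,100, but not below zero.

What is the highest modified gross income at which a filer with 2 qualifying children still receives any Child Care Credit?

Full credit = 2 × €200 = €400.
After 22 increments the reduction is 22 × €18 = €396, leaving €4; one more increment wipes it out. Increment 22 ends at excess 22 × €1,000 = €22,000, so the highest qualifying income is €278,100 + €22,000 = €300,100.

€300,100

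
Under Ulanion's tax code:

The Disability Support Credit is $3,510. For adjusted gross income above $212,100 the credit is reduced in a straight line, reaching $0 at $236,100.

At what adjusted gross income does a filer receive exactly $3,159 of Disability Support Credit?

$3,159 is 3,159/3,510 of the full $3,510, so 351/3,510 of the $24,000 range has been used: income = $212,100 + $24,000 × 351/3,510 = $214,500.

$214,500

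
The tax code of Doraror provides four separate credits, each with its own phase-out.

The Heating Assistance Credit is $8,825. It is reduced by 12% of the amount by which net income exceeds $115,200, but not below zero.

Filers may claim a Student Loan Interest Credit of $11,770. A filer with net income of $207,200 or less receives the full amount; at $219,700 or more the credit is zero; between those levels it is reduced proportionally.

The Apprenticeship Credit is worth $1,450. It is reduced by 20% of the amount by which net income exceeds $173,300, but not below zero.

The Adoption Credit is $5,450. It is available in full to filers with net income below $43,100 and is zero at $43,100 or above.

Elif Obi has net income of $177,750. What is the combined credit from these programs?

Heating Assistance Credit: 12% of the $62,550 excess over $115,200 is $7,506; credit = $8,825 − $7,506 = $1,319.
Student Loan Interest Credit: $177,750 is at or below the $207,200 threshold, so the full $11,770 applies.
Apprenticeship Credit: 20% of the $4,450 excess over $173,300 is $890; credit = $1,450 − $890 = $560.
Adoption Credit: $177,750 meets or exceeds the $43,100 cutoff, so the credit is $0.
Total: $1,319 + $11,770 + $560 + $0 = $13,649.

$13,649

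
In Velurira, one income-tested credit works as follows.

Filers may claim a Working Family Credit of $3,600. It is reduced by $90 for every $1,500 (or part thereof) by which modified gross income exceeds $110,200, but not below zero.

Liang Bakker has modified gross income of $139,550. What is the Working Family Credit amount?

Working Family Credit: income exceeds $110,200 by $29,350, which is 20 full-or-partial $1,500 increments; reduction = 20 × $90 = $1,800, leaving $1,800.

$1,800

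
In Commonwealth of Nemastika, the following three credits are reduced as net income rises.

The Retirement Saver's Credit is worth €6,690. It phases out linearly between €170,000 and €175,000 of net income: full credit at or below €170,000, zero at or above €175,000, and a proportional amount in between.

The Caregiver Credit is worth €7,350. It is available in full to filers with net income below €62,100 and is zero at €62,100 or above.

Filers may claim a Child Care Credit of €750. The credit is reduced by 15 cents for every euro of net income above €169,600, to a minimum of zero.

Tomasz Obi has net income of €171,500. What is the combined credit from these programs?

€5,148

Retirement Saver's Credit: €171,500 is €1,500 into a €5,000 phase-out range, leaving 3,500/5,000 of the credit: €6,690 × 3,500/5,000 = €4,683.
Caregiver Credit: €171,500 meets or exceeds the €62,100 cutoff, so the credit is €0.
Child Care Credit: 15% of the €1,900 excess over €169,600 is €285; credit = €750 − €285 = €465.
Total: €4,683 + €0 + €465 = €5,148.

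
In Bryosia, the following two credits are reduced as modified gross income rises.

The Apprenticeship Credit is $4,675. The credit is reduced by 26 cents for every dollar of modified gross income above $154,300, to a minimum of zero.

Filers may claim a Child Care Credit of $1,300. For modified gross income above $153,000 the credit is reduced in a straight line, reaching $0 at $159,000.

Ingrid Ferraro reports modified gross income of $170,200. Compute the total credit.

$541

Apprenticeship Credit: 26% of the $15,900 excess over $154,300 is $4,134; credit = $4,675 − $4,134 = $541.
Child Care Credit: $170,200 is at or above $159,000, so the credit is $0.
Total: $541 + $0 = $541.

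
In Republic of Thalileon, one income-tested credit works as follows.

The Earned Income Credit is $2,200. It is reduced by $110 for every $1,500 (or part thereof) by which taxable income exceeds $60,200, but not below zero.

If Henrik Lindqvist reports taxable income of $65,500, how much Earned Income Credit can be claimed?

Earned Income Credit: income exceeds $60,200 by $5,300, which is 4 full-or-partial $1,500 increments; reduction = 4 × $110 = $440, leaving $1,760.

$1,760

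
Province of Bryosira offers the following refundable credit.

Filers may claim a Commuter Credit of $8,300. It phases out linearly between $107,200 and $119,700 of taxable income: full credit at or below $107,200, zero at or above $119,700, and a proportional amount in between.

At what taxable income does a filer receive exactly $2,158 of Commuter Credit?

$116,450

$2,158 is 2,158/8,300 of the full $8,300, so 6,142/8,300 of the $12,500 range has been used: income = $107,200 + $12,500 × 6,142/8,300 = $116,450.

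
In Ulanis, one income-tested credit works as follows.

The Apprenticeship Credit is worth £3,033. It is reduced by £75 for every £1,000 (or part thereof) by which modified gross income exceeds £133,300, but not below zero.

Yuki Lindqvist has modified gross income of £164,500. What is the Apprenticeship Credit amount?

£633

Apprenticeship Credit: income exceeds £133,300 by £31,200, which is 32 full-or-partial £1,000 increments; reduction = 32 × £75 = £2,400, leaving £633.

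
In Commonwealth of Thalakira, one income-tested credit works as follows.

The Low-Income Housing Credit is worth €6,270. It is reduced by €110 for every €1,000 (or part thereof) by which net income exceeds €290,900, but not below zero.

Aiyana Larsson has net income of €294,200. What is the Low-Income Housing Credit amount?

Low-Income Housing Credit: income exceeds €290,900 by €3,300, which is 4 full-or-partial €1,000 increments; reduction = 4 × €110 = €440, leaving €5,830.

€5,830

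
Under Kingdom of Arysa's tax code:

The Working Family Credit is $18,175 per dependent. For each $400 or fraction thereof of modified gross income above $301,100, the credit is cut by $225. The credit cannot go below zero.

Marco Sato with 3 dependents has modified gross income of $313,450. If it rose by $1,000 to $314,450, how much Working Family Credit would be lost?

$675

At $313,450 — base = 3 × $18,175 = $54,525. income exceeds $301,100 by $12,350, which is 31 full-or-partial $400 increments; reduction = 31 × $225 = $6,975, leaving $47,550.
At $314,450 — base = 3 × $18,175 = $54,525. income exceeds $301,100 by $13,350, which is 34 full-or-partial $400 increments; reduction = 34 × $225 = $7,650, leaving $46,875.
Lost: $47,550 − $46,875 = $675.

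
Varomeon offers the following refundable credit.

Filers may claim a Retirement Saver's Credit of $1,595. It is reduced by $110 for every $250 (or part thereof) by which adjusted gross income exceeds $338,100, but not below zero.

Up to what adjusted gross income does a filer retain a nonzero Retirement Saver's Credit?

After 14 increments the reduction is 14 × $110 = $1,540, leaving $55; one more increment wipes it out. Increment 14 ends at excess 14 × $250 = $3,500, so the highest qualifying income is $338,100 + $3,500 = $341,600.

$341,600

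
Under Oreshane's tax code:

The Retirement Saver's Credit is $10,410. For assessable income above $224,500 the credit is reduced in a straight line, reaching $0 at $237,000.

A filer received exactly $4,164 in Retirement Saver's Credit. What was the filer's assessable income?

$232,000

$4,164 is 4,164/10,410 of the full $10,410, so 6,246/10,410 of the $12,500 range has been used: income = $224,500 + $12,500 × 6,246/10,410 = $232,000.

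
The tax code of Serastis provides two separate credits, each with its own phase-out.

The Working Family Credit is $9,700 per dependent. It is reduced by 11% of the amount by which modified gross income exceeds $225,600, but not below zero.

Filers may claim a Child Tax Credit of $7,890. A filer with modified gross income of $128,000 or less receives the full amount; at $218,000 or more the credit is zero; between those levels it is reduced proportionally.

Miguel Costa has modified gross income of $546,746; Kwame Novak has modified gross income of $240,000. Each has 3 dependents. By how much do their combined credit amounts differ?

Miguel ($546,746): Working Family Credit: base = 3 × $9,700 = $29,100. 11% of the $321,146 excess over $225,600 is $35,326.06 ≥ base, so the credit is $0. Child Tax Credit: $546,746 is at or above $218,000, so the credit is $0. total $0 + $0 = $0
Kwame ($240,000): Working Family Credit: base = 3 × $9,700 = $29,100. 11% of the $14,400 excess over $225,600 is $1,584; credit = $29,100 − $1,584 = $27,516. Child Tax Credit: $240,000 is at or above $218,000, so the credit is $0. total $27,516 + $0 = $27,516
Difference: |$0 − $27,516| = $27,516.

$27,516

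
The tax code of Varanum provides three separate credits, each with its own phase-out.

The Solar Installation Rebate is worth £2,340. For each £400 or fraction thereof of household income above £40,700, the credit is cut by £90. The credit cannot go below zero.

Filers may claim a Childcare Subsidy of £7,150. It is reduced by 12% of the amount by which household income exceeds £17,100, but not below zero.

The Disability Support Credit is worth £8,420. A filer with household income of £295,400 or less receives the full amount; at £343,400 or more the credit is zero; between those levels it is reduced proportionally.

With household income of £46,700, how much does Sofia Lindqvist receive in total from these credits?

£13,008

Solar Installation Rebate: income exceeds £40,700 by £6,000, which is 15 full-or-partial £400 increments; reduction = 15 × £90 = £1,350, leaving £990.
Childcare Subsidy: 12% of the £29,600 excess over £17,100 is £3,552; credit = £7,150 − £3,552 = £3,598.
Disability Support Credit: £46,700 is at or below the £295,400 threshold, so the full £8,420 applies.
Total: £990 + £3,598 + £8,420 = £13,008.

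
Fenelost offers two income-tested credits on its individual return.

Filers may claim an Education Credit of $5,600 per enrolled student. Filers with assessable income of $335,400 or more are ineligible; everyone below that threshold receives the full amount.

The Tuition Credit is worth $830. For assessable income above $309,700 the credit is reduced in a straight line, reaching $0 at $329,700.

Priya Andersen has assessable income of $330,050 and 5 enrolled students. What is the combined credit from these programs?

Education Credit: base = 5 × $5,600 = $28,000. $330,050 is below the $335,400 cutoff, so the full $28,000 applies.
Tuition Credit: $330,050 is at or above $329,700, so the credit is $0.
Total: $28,000 + $0 = $28,000.

$28,000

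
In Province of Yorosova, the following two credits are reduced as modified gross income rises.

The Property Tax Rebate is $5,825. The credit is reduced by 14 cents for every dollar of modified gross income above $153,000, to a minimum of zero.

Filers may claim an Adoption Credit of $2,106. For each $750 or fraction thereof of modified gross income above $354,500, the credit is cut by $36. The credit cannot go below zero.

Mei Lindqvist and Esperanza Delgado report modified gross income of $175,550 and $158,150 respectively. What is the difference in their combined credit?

$2,436

Mei ($175,550): Property Tax Rebate: 14% of the $22,550 excess over $153,000 is $3,157; credit = $5,825 − $3,157 = $2,668. Adoption Credit: $175,550 is at or below the $354,500 threshold, so the full $2,106 applies. total $2,668 + $2,106 = $4,774
Esperanza ($158,150): Property Tax Rebate: 14% of the $5,150 excess over $153,000 is $721; credit = $5,825 − $721 = $5,104. Adoption Credit: $158,150 is at or below the $354,500 threshold, so the full $2,106 applies. total $5,104 + $2,106 = $7,210
Difference: |$4,774 − $7,210| = $2,436.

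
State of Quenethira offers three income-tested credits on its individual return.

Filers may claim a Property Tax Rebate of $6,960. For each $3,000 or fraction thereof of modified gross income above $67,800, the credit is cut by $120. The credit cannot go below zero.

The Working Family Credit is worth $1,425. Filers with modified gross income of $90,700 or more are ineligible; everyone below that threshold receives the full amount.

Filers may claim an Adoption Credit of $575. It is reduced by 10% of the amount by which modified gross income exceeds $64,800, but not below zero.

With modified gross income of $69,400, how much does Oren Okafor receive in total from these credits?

$8,380

Property Tax Rebate: income exceeds $67,800 by $1,600, which is 1 full-or-partial $3,000 increment; reduction = 1 × $120 = $120, leaving $6,840.
Working Family Credit: $69,400 is below the $90,700 cutoff, so the full $1,425 applies.
Adoption Credit: 10% of the $4,600 excess over $64,800 is $460; credit = $575 − $460 = $115.
Total: $6,840 + $1,425 + $115 = $8,380.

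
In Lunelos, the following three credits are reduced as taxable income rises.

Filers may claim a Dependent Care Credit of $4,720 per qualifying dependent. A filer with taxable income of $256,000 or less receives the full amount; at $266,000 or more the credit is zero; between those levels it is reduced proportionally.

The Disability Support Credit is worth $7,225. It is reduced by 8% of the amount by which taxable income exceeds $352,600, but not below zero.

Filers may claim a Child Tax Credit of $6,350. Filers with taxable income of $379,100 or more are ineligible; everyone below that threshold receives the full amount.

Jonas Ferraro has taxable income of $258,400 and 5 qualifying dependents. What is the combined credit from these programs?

$31,511

Dependent Care Credit: base = 5 × $4,720 = $23,600. $258,400 is $2,400 into a $10,000 phase-out range, leaving 7,600/10,000 of the credit: $23,600 × 7,600/10,000 = $17,936.
Disability Support Credit: $258,400 is at or below the $352,600 threshold, so the full $7,225 applies.
Child Tax Credit: $258,400 is below the $379,100 cutoff, so the full $6,350 applies.
Total: $17,936 + $7,225 + $6,350 = $31,511.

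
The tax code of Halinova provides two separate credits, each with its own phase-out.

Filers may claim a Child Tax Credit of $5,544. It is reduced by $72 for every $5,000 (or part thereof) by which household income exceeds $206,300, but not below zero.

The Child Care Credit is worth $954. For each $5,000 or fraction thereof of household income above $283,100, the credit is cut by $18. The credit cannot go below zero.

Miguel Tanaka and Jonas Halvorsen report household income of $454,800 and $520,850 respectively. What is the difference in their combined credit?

$1,170

Miguel ($454,800): Child Tax Credit: income exceeds $206,300 by $248,500, which is 50 full-or-partial $5,000 increments; reduction = 50 × $72 = $3,600, leaving $1,944. Child Care Credit: income exceeds $283,100 by $171,700, which is 35 full-or-partial $5,000 increments; reduction = 35 × $18 = $630, leaving $324. total $1,944 + $324 = $2,268
Jonas ($520,850): Child Tax Credit: income exceeds $206,300 by $314,550, which is 63 full-or-partial $5,000 increments; reduction = 63 × $72 = $4,536, leaving $1,008. Child Care Credit: income exceeds $283,100 by $237,750, which is 48 full-or-partial $5,000 increments; reduction = 48 × $18 = $864, leaving $90. total $1,008 + $90 = $1,098
Difference: |$2,268 − $1,098| = $1,170.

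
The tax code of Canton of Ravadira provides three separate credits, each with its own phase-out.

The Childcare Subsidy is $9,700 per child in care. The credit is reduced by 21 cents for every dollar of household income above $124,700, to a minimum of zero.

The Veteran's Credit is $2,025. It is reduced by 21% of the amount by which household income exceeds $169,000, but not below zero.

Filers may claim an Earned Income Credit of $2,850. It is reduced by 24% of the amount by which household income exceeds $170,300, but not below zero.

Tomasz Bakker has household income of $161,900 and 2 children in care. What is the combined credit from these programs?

Childcare Subsidy: base = 2 × $9,700 = $19,400. 21% of the $37,200 excess over $124,700 is $7,812; credit = $19,400 − $7,812 = $11,588.
Veteran's Credit: $161,900 is at or below the $169,000 threshold, so the full $2,025 applies.
Earned Income Credit: $161,900 is at or below the $170,300 threshold, so the full $2,850 applies.
Total: $11,588 + $2,025 + $2,850 = $16,463.

$16,463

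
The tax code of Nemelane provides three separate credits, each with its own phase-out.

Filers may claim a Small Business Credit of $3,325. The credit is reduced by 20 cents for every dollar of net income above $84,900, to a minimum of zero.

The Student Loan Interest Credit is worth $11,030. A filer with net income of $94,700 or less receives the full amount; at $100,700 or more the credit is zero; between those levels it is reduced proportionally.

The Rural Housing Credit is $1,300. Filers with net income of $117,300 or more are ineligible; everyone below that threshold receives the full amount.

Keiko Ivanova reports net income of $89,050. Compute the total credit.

Small Business Credit: 20% of the $4,150 excess over $84,900 is $830; credit = $3,325 − $830 = $2,495.
Student Loan Interest Credit: $89,050 is at or below the $94,700 threshold, so the full $11,030 applies.
Rural Housing Credit: $89,050 is below the $117,300 cutoff, so the full $1,300 applies.
Total: $2,495 + $11,030 + $1,300 = $14,825.

$14,825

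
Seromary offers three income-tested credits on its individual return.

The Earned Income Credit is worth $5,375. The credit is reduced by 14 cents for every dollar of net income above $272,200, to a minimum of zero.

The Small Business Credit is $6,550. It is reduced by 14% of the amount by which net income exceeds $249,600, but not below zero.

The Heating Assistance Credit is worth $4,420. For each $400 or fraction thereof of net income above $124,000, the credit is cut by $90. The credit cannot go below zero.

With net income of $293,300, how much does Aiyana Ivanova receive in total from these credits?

$2,853

Earned Income Credit: 14% of the $21,100 excess over $272,200 is $2,954; credit = $5,375 − $2,954 = $2,421.
Small Business Credit: 14% of the $43,700 excess over $249,600 is $6,118; credit = $6,550 − $6,118 = $432.
Heating Assistance Credit: income exceeds $124,000 by $169,300 → 424 increments × $90 = $38,160 ≥ base, so the credit is $0.
Total: $2,421 + $432 + $0 = $2,853.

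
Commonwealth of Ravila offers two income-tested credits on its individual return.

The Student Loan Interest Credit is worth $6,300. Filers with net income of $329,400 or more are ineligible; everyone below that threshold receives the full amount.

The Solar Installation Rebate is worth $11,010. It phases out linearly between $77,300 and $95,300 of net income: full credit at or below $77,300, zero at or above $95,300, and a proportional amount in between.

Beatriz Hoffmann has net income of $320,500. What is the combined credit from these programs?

Student Loan Interest Credit: $320,500 is below the $329,400 cutoff, so the full $6,300 applies.
Solar Installation Rebate: $320,500 is at or above $95,300, so the credit is $0.
Total: $6,300 + $0 = $6,300.

$6,300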